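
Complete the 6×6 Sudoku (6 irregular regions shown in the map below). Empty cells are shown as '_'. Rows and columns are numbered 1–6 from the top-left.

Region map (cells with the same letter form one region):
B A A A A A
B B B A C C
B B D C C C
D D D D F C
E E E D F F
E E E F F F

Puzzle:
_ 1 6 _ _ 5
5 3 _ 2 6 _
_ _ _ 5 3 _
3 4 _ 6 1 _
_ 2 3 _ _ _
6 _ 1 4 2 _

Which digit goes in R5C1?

4

R1C4 = 3: row 1 has {1,5,6}; col 4 has {2,4,5,6}; region has {1,2,5,6} → only 3 remains.
R1C5 = 4: row 1 has {1,3,5,6}; col 5 has {1,2,3,6}; region has {1,2,3,5,6} → only 4 remains.
R2C3 = 4: row 2 has {2,3,5,6}; col 3 has {1,3,6}; region has {3,5} → only 4 remains.
R2C6 = 1: row 2 has {2,3,4,5,6}; col 6 has {5}; region has {3,5,6} → only 1 remains.
R3C2 = 6: row 3 has {3,5}; col 2 has {1,2,3,4}; region has {3,4,5} → only 6 remains.
R3C3 = 2: row 3 has {3,5,6}; col 3 has {1,3,4,6}; region has {3,4,6} → only 2 remains.
R3C6 = 4: row 3 has {2,3,5,6}; col 6 has {1,5}; region has {1,3,5,6} → only 4 remains.
R4C3 = 5: row 4 has {1,3,4,6}; col 3 has {1,2,3,4,6}; region has {2,3,4,6} → only 5 remains.
R4C6 = 2: row 4 has {1,3,4,5,6}; col 6 has {1,4,5}; region has {1,3,4,5,6} → only 2 remains.
R5C1 = 4: row 5 has {2,3}; col 1 has {3,5,6}; region has {1,2,3,6} → only 4 remains.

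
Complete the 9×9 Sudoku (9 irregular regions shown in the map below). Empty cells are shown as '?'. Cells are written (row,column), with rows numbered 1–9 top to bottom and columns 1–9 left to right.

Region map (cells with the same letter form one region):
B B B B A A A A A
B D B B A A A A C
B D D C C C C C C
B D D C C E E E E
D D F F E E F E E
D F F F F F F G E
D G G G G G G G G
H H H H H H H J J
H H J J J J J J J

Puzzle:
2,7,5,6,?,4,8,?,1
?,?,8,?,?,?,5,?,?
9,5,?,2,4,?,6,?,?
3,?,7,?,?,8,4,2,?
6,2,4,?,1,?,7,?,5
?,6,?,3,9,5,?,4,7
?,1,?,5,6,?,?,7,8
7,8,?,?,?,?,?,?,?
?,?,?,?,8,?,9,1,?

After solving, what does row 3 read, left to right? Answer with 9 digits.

(1,5) = 3 (sole candidate).
(1,8) = 9 (sole candidate).
(2,8) = 6 (sole candidate).
(3,9) = 3: row 3 has {2,4,5,6,9}; col 9 has {1,5,7,8}; region has {2,4,6} → only 3 remains.
(4,2) = 9 (sole candidate).
(4,4) = 1 (sole candidate).
(4,5) = 5 (sole candidate).
(4,9) = 6 (sole candidate).
(5,4) = 8 (sole candidate).
(5,8) = 3 (sole candidate).
(7,1) = 4 (sole candidate).
(8,5) = 2 (sole candidate).
(8,8) = 5 (sole candidate).
(8,9) = 4 (sole candidate).
(9,1) = 5 (sole candidate).
(9,4) = 7 (sole candidate).
(9,9) = 2 (sole candidate).
(2,1) = 1 (sole candidate).
(2,2) = 3 (sole candidate).
(2,4) = 4 (sole candidate).
(2,5) = 7 (sole candidate).
(2,6) = 2 (sole candidate).
(2,9) = 9 (sole candidate).
(3,3) = 1: row 3 has {2,3,4,5,6,9}; col 3 has {4,5,7,8}; region has {2,3,4,5,6,7,9} → only 1 remains.
(3,6) = 7: row 3 has {1,2,3,4,5,6,9}; col 6 has {2,4,5,8}; region has {1,2,3,4,5,6,9} → only 7 remains.
(3,8) = 8: row 3 has {1,2,3,4,5,6,7,9}; col 8 has {1,2,3,4,5,6,7,9}; region has {1,2,3,4,5,6,7,9} → only 8 remains.

951247683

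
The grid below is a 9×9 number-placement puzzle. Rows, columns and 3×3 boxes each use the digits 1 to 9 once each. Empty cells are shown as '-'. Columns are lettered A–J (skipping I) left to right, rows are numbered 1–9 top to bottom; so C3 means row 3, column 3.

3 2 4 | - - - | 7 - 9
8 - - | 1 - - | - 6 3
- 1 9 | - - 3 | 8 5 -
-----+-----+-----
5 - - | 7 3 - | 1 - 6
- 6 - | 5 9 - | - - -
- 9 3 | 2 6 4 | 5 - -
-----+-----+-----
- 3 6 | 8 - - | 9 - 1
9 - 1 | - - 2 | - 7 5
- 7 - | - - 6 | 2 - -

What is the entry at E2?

2

D1 = 6 (sole candidate).
H1 = 1 (sole candidate).
B2 = 5 (sole candidate).
C2 = 7 (sole candidate).
F2 = 9 (sole candidate).
G2 = 4 (sole candidate).
A3 = 6 (sole candidate).
D3 = 4 (sole candidate).
J3 = 2 (sole candidate).
F4 = 8 (sole candidate).
F5 = 1 (sole candidate).
G5 = 3 (sole candidate).
H6 = 8 (sole candidate).
J6 = 7 (sole candidate).
H7 = 4 (sole candidate).
D8 = 3 (sole candidate).
E8 = 4 (sole candidate).
G8 = 6 (sole candidate).
A9 = 4 (sole candidate).
D9 = 9 (sole candidate).
H9 = 3 (sole candidate).
J9 = 8 (sole candidate).
F1 = 5 (sole candidate).
E2 = 2: row 2 has {1,3,4,5,6,7,8,9}; col 5 has {3,4,6,9}; box has {1,3,4,5,6,9} → only 2 remains.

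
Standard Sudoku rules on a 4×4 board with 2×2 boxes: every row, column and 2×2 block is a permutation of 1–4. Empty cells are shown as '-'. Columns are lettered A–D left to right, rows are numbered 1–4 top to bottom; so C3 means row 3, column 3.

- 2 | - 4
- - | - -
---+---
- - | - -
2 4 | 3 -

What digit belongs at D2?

C1 = 1: row 1 has {2,4}; col 3 has {3}; box has {4} → only 1 remains.
C2 = 2: row 2 has {}; col 3 has {1,3}; box has {1,4} → only 2 remains.
D2 = 3: row 2 has {2}; col 4 has {4}; box has {1,2,4} → only 3 remains.

3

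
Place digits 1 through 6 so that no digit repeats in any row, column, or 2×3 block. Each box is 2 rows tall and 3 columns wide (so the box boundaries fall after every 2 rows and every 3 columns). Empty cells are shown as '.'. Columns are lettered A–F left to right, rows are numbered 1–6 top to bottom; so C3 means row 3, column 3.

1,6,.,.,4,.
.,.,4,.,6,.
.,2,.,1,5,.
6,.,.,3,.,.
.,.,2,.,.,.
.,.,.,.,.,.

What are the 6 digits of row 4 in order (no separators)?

651324

C3 = 3 (sole candidate).
E4 = 2: row 4 has {3,6}; col 5 has {4,5,6}; box has {1,3,5} → only 2 remains.
F4 = 4: row 4 has {2,3,6}; col 6 has {}; box has {1,2,3,5} → only 4 remains.
C1 = 5 (sole candidate).
D1 = 2 (sole candidate).
F1 = 3 (sole candidate).
B2 = 3 (sole candidate).
D2 = 5 (sole candidate).
F2 = 1 (sole candidate).
A3 = 4 (sole candidate).
F3 = 6 (sole candidate).
C4 = 1: row 4 has {2,3,4,6}; col 3 has {2,3,4,5}; box has {2,3,4,6} → only 1 remains.
F5 = 5 (sole candidate).
C6 = 6 (sole candidate).
D6 = 4 (sole candidate).
F6 = 2 (sole candidate).
A2 = 2 (sole candidate).
B4 = 5: row 4 has {1,2,3,4,6}; col 2 has {2,3,6}; box has {1,2,3,4,6} → only 5 remains.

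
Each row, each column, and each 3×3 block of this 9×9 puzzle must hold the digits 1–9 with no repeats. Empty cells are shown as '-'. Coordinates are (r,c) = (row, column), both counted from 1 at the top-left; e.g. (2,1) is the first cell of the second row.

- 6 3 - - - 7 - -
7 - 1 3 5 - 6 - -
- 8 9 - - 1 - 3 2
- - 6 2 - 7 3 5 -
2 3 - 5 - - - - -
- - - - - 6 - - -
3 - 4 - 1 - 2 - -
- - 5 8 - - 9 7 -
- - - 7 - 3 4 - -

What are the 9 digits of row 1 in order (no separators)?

563428791

(3,7) = 5 (sole candidate).
(3,1) = 4 (sole candidate).
(3,4) = 6 (sole candidate).
(3,5) = 7 (sole candidate).
(7,4) = 9 (sole candidate).
(7,6) = 5 (sole candidate).
(1,1) = 5: row 1 has {3,6,7}; col 1 has {2,3,4,7}; box has {1,3,4,6,7,8,9} → only 5 remains.
(1,4) = 4: row 1 has {3,5,6,7}; col 4 has {2,3,5,6,7,8,9}; box has {1,3,5,6,7} → only 4 remains.
(2,2) = 2 (sole candidate).
(6,4) = 1 (sole candidate).
(6,7) = 8 (sole candidate).
(7,2) = 7 (sole candidate).
(8,2) = 1 (sole candidate).
(9,2) = 9 (sole candidate).
(4,2) = 4 (sole candidate).
(5,7) = 1 (sole candidate).
(6,1) = 9 (sole candidate).
(6,2) = 5 (sole candidate).
(6,3) = 7 (sole candidate).
(6,9) = 4 (sole candidate).
(8,1) = 6 (sole candidate).
(8,9) = 3 (sole candidate).
(9,1) = 8 (sole candidate).
(9,3) = 2 (sole candidate).
(9,5) = 6 (sole candidate).
(9,8) = 1 (sole candidate).
(9,9) = 5 (sole candidate).
(4,1) = 1 (sole candidate).
(4,9) = 9 (sole candidate).
(5,3) = 8 (sole candidate).
(5,8) = 6 (sole candidate).
(5,9) = 7 (sole candidate).
(6,5) = 3 (sole candidate).
(6,8) = 2 (sole candidate).
(7,8) = 8 (sole candidate).
(7,9) = 6 (sole candidate).
(1,8) = 9: row 1 has {3,4,5,6,7}; col 8 has {1,2,3,5,6,7,8}; box has {2,3,5,6,7} → only 9 remains.
(2,8) = 4 (sole candidate).
(2,9) = 8 (sole candidate).
(4,5) = 8 (sole candidate).
(1,5) = 2: row 1 has {3,4,5,6,7,9}; col 5 has {1,3,5,6,7,8}; box has {1,3,4,5,6,7} → only 2 remains.
(1,6) = 8: row 1 has {2,3,4,5,6,7,9}; col 6 has {1,3,5,6,7}; box has {1,2,3,4,5,6,7} → only 8 remains.
(1,9) = 1: row 1 has {2,3,4,5,6,7,8,9}; col 9 has {2,3,4,5,6,7,8,9}; box has {2,3,4,5,6,7,8,9} → only 1 remains.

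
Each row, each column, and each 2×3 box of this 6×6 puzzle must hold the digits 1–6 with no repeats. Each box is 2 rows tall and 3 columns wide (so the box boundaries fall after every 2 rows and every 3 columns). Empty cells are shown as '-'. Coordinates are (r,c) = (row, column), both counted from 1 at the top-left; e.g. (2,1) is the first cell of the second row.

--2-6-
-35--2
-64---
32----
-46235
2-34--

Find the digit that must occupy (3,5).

2

(1,2) = 1 (sole candidate).
(2,4) = 1 (sole candidate).
(2,5) = 4 (sole candidate).
(4,3) = 1 (sole candidate).
(4,5) = 5 (sole candidate).
(5,1) = 1 (sole candidate).
(6,2) = 5 (sole candidate).
(6,5) = 1 (sole candidate).
(6,6) = 6 (sole candidate).
(1,1) = 4 (sole candidate).
(1,6) = 3 (sole candidate).
(2,1) = 6 (sole candidate).
(3,1) = 5 (sole candidate).
(3,4) = 3 (sole candidate).
(3,5) = 2: row 3 has {3,4,5,6}; col 5 has {1,3,4,5,6}; box has {3,5} → only 2 remains.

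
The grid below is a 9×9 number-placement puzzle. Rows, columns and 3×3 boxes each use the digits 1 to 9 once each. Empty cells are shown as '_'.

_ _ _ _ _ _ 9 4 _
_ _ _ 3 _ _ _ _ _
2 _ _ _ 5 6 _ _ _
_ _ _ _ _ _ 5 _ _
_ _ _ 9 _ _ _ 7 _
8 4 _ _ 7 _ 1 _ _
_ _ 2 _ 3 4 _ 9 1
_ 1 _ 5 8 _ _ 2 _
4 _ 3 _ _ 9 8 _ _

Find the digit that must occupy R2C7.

6

R8C6 = 7: row 8 has {1,2,5,8}; col 6 has {4,6,9}; box has {3,4,5,8,9} → only 7 remains.
R7C4 = 6: row 7 has {1,2,3,4,9}; col 4 has {3,5,9}; box has {3,4,5,7,8,9} → only 6 remains.
R7C7 = 7: row 7 has {1,2,3,4,6,9}; col 7 has {1,5,8,9}; box has {1,2,8,9} → only 7 remains.
R3C7 = 3: row 3 has {2,5,6}; col 7 has {1,5,7,8,9}; box has {4,9} → only 3 remains.
R6C4 = 2: row 6 has {1,4,7,8}; col 4 has {3,5,6,9}; box has {7,9} → only 2 remains.
R7C1 = 5: row 7 has {1,2,3,4,6,7,9}; col 1 has {2,4,8}; box has {1,2,3,4} → only 5 remains.
R7C2 = 8: row 7 has {1,2,3,4,5,6,7,9}; col 2 has {1,4}; box has {1,2,3,4,5} → only 8 remains.
R9C4 = 1: row 9 has {3,4,8,9}; col 4 has {2,3,5,6,9}; box has {3,4,5,6,7,8,9} → only 1 remains.
R9C5 = 2: row 9 has {1,3,4,8,9}; col 5 has {3,5,7,8}; box has {1,3,4,5,6,7,8,9} → only 2 remains.
R1C5 = 1: row 1 has {4,9}; col 5 has {2,3,5,7,8}; box has {3,5,6} → only 1 remains.
R8C9 = 3: in row 8, 3 can only go here (every other open cell in that row sees a 3).
R8C7 = 4: in row 8, 4 can only go here (every other open cell in that row sees a 4).
R9C2 = 7: in row 9, 7 can only go here (every other open cell in that row sees a 7).
R3C2 = 9: row 3 has {2,3,5,6}; col 2 has {1,4,7,8}; box has {2} → only 9 remains.
R2C5 = 9: in row 2, 9 can only go here (every other open cell in that row sees a 9).
R2C3 = 4: in row 2, 4 can only go here (every other open cell in that row sees a 4).
R3C4 = 4: in row 3, 4 can only go here (every other open cell in that row sees a 4).
R4C4 = 8: row 4 has {5}; col 4 has {1,2,3,4,5,6,9}; box has {2,7,9} → only 8 remains.
R1C4 = 7: row 1 has {1,4,9}; col 4 has {1,2,3,4,5,6,8,9}; box has {1,3,4,5,6,9} → only 7 remains.
R5C9 = 8: in row 5, 8 can only go here (every other open cell in that row sees an 8).
R3C9 = 7: row 3 has {2,3,4,5,6,9}; col 9 has {1,3,8}; box has {3,4,9} → only 7 remains.
R2C1 = 7: in row 2, 7 can only go here (every other open cell in that row sees a 7).
R2C8 = 1: in row 2, 1 can only go here (every other open cell in that row sees a 1).
R3C8 = 8: row 3 has {2,3,4,5,6,7,9}; col 8 has {1,2,4,7,9}; box has {1,3,4,7,9} → only 8 remains.
R3C3 = 1: row 3 has {2,3,4,5,6,7,8,9}; col 3 has {2,3,4}; box has {2,4,7,9} → only 1 remains.
R2C6 = 8: in row 2, 8 can only go here (every other open cell in that row sees an 8).
R1C6 = 2: row 1 has {1,4,7,9}; col 6 has {4,6,7,8,9}; box has {1,3,4,5,6,7,8,9} → only 2 remains.
R1C3 = 8: in row 1, 8 can only go here (every other open cell in that row sees an 8).
R4C3 = 7: in row 4, 7 can only go here (every other open cell in that row sees a 7).
R5C5 = 4: in row 5, 4 can only go here (every other open cell in that row sees a 4).
R4C5 = 6: row 4 has {5,7,8}; col 5 has {1,2,3,4,5,7,8,9}; box has {2,4,7,8,9} → only 6 remains.
R4C8 = 3: row 4 has {5,6,7,8}; col 8 has {1,2,4,7,8,9}; box has {1,5,7,8} → only 3 remains.
R6C8 = 6: row 6 has {1,2,4,7,8}; col 8 has {1,2,3,4,7,8,9}; box has {1,3,5,7,8} → only 6 remains.
R6C9 = 9: row 6 has {1,2,4,6,7,8}; col 9 has {1,3,7,8}; box has {1,3,5,6,7,8} → only 9 remains.
R9C8 = 5: row 9 has {1,2,3,4,7,8,9}; col 8 has {1,2,3,4,6,7,8,9}; box has {1,2,3,4,7,8,9} → only 5 remains.
R9C9 = 6: row 9 has {1,2,3,4,5,7,8,9}; col 9 has {1,3,7,8,9}; box has {1,2,3,4,5,7,8,9} → only 6 remains.
R1C9 = 5: row 1 has {1,2,4,7,8,9}; col 9 has {1,3,6,7,8,9}; box has {1,3,4,7,8,9} → only 5 remains.
R2C9 = 2: row 2 has {1,3,4,7,8,9}; col 9 has {1,3,5,6,7,8,9}; box has {1,3,4,5,7,8,9} → only 2 remains.
R4C2 = 2: row 4 has {3,5,6,7,8}; col 2 has {1,4,7,8,9}; box has {4,7,8} → only 2 remains.
R4C6 = 1: row 4 has {2,3,5,6,7,8}; col 6 has {2,4,6,7,8,9}; box has {2,4,6,7,8,9} → only 1 remains.
R4C9 = 4: row 4 has {1,2,3,5,6,7,8}; col 9 has {1,2,3,5,6,7,8,9}; box has {1,3,5,6,7,8,9} → only 4 remains.
R5C7 = 2: row 5 has {4,7,8,9}; col 7 has {1,3,4,5,7,8,9}; box has {1,3,4,5,6,7,8,9} → only 2 remains.
R6C3 = 5: row 6 has {1,2,4,6,7,8,9}; col 3 has {1,2,3,4,7,8}; box has {2,4,7,8} → only 5 remains.
R6C6 = 3: row 6 has {1,2,4,5,6,7,8,9}; col 6 has {1,2,4,6,7,8,9}; box has {1,2,4,6,7,8,9} → only 3 remains.
R2C7 = 6: row 2 has {1,2,3,4,7,8,9}; col 7 has {1,2,3,4,5,7,8,9}; box has {1,2,3,4,5,7,8,9} → only 6 remains.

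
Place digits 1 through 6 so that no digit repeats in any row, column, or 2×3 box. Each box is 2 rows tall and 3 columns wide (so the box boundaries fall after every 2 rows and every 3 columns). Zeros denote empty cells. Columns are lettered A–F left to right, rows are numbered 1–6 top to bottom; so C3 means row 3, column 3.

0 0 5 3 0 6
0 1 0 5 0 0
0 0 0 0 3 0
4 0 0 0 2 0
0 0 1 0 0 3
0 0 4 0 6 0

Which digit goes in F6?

1

A1 = 2 (sole candidate).
B1 = 4 (sole candidate).
E1 = 1 (sole candidate).
E2 = 4 (sole candidate).
F2 = 2 (sole candidate).
E5 = 5 (sole candidate).
F6 = 1: row 6 has {4,6}; col 6 has {2,3,6}; box has {3,5,6} → only 1 remains.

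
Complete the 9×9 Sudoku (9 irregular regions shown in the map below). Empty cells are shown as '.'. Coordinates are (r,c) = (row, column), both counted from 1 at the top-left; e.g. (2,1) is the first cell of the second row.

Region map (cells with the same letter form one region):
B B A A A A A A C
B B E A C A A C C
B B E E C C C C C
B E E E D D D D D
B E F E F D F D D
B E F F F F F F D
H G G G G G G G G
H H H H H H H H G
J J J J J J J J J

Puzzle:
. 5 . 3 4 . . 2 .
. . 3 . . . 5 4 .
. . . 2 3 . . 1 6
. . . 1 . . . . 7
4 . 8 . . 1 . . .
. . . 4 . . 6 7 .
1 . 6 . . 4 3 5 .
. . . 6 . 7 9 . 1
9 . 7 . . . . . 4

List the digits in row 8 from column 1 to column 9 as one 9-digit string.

542687931

(5,7) = 2 (sole candidate).
(2,2) = 1 (hidden single in row 2).
(3,3) = 4 (hidden single in row 3).
(3,6) = 5 (hidden single in row 3).
(3,2) = 9 (hidden single in row 3).
(6,2) = 8 (sole candidate).
(4,2) = 6 (sole candidate).
(5,2) = 7 (sole candidate).
(7,2) = 2 (sole candidate).
(9,2) = 3 (sole candidate).
(8,2) = 4: row 8 has {1,6,7,9}; col 2 has {1,2,3,5,6,7,8,9}; region has {1,6,7,9} → only 4 remains.
(4,7) = 4 (hidden single in row 4).
(5,8) = 6 (hidden single in row 5).
(9,8) = 8 (sole candidate).
(8,8) = 3: row 8 has {1,4,6,7,9}; col 8 has {1,2,4,5,6,7,8}; region has {1,4,6,7,9} → only 3 remains.
(9,4) = 5 (sole candidate).
(9,7) = 1 (sole candidate).
(4,8) = 9 (sole candidate).
(5,4) = 9 (sole candidate).
(5,5) = 5 (sole candidate).
(5,9) = 3 (sole candidate).
(4,3) = 5 (sole candidate).
(8,3) = 2: row 8 has {1,3,4,6,7,9}; col 3 has {3,4,5,6,7,8}; region has {1,3,4,6,7,9} → only 2 remains.
(8,5) = 8: row 8 has {1,2,3,4,6,7,9}; col 5 has {3,4,5}; region has {1,2,3,4,6,7,9} → only 8 remains.
(4,5) = 2 (sole candidate).
(4,6) = 8 (sole candidate).
(6,9) = 5 (sole candidate).
(8,1) = 5: row 8 has {1,2,3,4,6,7,8,9}; col 1 has {1,4,9}; region has {1,2,3,4,6,7,8,9} → only 5 remains.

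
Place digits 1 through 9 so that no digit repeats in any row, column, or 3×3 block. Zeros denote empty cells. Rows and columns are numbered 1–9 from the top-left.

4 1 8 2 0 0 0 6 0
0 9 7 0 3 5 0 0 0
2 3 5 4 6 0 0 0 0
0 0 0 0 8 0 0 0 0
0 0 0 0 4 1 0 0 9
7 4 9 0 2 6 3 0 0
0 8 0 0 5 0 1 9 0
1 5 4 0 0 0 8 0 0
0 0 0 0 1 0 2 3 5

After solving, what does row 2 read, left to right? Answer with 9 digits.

row 2, column 1 = 6: row 2 has {3,5,7,9}; col 1 has {1,2,4,7}; box has {1,2,3,4,5,7,8,9} → only 6 remains.
row 2, column 7 = 4: row 2 has {3,5,6,7,9}; col 7 has {1,2,3,8}; box has {6} → only 4 remains.
row 6, column 4 = 5 (sole candidate).
row 7, column 1 = 3 (sole candidate).
row 8, column 8 = 7 (sole candidate).
row 8, column 9 = 6 (sole candidate).
row 9, column 1 = 9 (sole candidate).
row 9, column 3 = 6 (sole candidate).
row 4, column 1 = 5 (sole candidate).
row 5, column 1 = 8 (sole candidate).
row 7, column 3 = 2 (sole candidate).
row 7, column 9 = 4 (sole candidate).
row 8, column 5 = 9 (sole candidate).
row 9, column 2 = 7 (sole candidate).
row 9, column 4 = 8 (sole candidate).
row 9, column 6 = 4 (sole candidate).
row 1, column 5 = 7 (sole candidate).
row 1, column 6 = 9 (sole candidate).
row 1, column 7 = 5 (sole candidate).
row 1, column 9 = 3 (sole candidate).
row 2, column 4 = 1: row 2 has {3,4,5,6,7,9}; col 4 has {2,4,5,8}; box has {2,3,4,5,6,7,9} → only 1 remains.
row 3, column 6 = 8 (sole candidate).
row 3, column 8 = 1 (sole candidate).
row 3, column 9 = 7 (sole candidate).
row 5, column 3 = 3 (sole candidate).
row 5, column 4 = 7 (sole candidate).
row 5, column 7 = 6 (sole candidate).
row 6, column 8 = 8 (sole candidate).
row 6, column 9 = 1 (sole candidate).
row 7, column 4 = 6 (sole candidate).
row 7, column 6 = 7 (sole candidate).
row 8, column 4 = 3 (sole candidate).
row 8, column 6 = 2 (sole candidate).
row 2, column 8 = 2: row 2 has {1,3,4,5,6,7,9}; col 8 has {1,3,6,7,8,9}; box has {1,3,4,5,6,7} → only 2 remains.
row 2, column 9 = 8: row 2 has {1,2,3,4,5,6,7,9}; col 9 has {1,3,4,5,6,7,9}; box has {1,2,3,4,5,6,7} → only 8 remains.

697135428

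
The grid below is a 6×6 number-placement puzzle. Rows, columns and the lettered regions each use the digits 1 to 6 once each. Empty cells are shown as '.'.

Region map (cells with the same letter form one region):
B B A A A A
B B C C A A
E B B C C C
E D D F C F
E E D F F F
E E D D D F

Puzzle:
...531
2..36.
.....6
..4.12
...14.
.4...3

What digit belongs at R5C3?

6

R1C2 = 6: row 1 has {1,3,5}; col 2 has {4}; region has {2} → only 6 remains.
R1C3 = 2: row 1 has {1,3,5,6}; col 3 has {4}; region has {1,3,5,6} → only 2 remains.
R2C3 = 5: row 2 has {2,3,6}; col 3 has {2,4}; region has {1,3,6} → only 5 remains.
R2C6 = 4: row 2 has {2,3,5,6}; col 6 has {1,2,3,6}; region has {1,2,3,5,6} → only 4 remains.
R3C5 = 2: row 3 has {6}; col 5 has {1,3,4,6}; region has {1,3,5,6} → only 2 remains.
R4C4 = 6: row 4 has {1,2,4}; col 4 has {1,3,5}; region has {1,2,3,4} → only 6 remains.
R5C6 = 5: row 5 has {1,4}; col 6 has {1,2,3,4,6}; region has {1,2,3,4,6} → only 5 remains.
R6C4 = 2: row 6 has {3,4}; col 4 has {1,3,5,6}; region has {4} → only 2 remains.
R6C5 = 5: row 6 has {2,3,4}; col 5 has {1,2,3,4,6}; region has {2,4} → only 5 remains.
R1C1 = 4: row 1 has {1,2,3,5,6}; col 1 has {2}; region has {2,6} → only 4 remains.
R2C2 = 1: row 2 has {2,3,4,5,6}; col 2 has {4,6}; region has {2,4,6} → only 1 remains.
R3C3 = 3: row 3 has {2,6}; col 3 has {2,4,5}; region has {1,2,4,6} → only 3 remains.
R3C4 = 4: row 3 has {2,3,6}; col 4 has {1,2,3,5,6}; region has {1,2,3,5,6} → only 4 remains.
R4C2 = 3: row 4 has {1,2,4,6}; col 2 has {1,4,6}; region has {2,4,5} → only 3 remains.
R5C2 = 2: row 5 has {1,4,5}; col 2 has {1,3,4,6}; region has {4} → only 2 remains.
R5C3 = 6: row 5 has {1,2,4,5}; col 3 has {2,3,4,5}; region has {2,3,4,5} → only 6 remains.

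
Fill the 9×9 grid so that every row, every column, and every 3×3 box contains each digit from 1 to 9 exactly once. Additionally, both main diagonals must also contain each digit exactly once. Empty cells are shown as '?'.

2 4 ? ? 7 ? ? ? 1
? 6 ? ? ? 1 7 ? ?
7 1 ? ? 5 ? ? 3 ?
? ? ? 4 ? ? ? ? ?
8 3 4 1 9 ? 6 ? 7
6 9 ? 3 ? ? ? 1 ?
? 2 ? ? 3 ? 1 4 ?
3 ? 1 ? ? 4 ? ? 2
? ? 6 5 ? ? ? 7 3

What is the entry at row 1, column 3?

row 3, column 3 = 8: row 3 has {1,3,5,7}; col 3 has {1,4,6}; box has {1,2,4,6,7}; main diagonal has {1,2,3,4,6,9} → only 8 remains.
row 8, column 8 = 5: row 8 has {1,2,3,4}; col 8 has {1,3,4,7}; box has {1,2,3,4,7}; main diagonal has {1,2,3,4,6,8,9} → only 5 remains.
row 9, column 1 = 4: row 9 has {3,5,6,7}; col 1 has {2,3,6,7,8}; box has {1,2,3,6}; anti-diagonal has {1,3,9} → only 4 remains.
row 9, column 2 = 8: row 9 has {3,4,5,6,7}; col 2 has {1,2,3,4,6,9}; box has {1,2,3,4,6} → only 8 remains.
row 9, column 7 = 9: row 9 has {3,4,5,6,7,8}; col 7 has {1,6,7}; box has {1,2,3,4,5,7} → only 9 remains.
row 3, column 7 = 2: row 3 has {1,3,5,7,8}; col 7 has {1,6,7,9}; box has {1,3,7}; anti-diagonal has {1,3,4,9} → only 2 remains.
row 5, column 8 = 2: row 5 has {1,3,4,6,7,8,9}; col 8 has {1,3,4,5,7}; box has {1,6,7} → only 2 remains.
row 6, column 6 = 7: row 6 has {1,3,6,9}; col 6 has {1,4}; box has {1,3,4,9}; main diagonal has {1,2,3,4,5,6,8,9} → only 7 remains.
row 8, column 2 = 7: row 8 has {1,2,3,4,5}; col 2 has {1,2,3,4,6,8,9}; box has {1,2,3,4,6,8}; anti-diagonal has {1,2,3,4,9} → only 7 remains.
row 8, column 7 = 8: row 8 has {1,2,3,4,5,7}; col 7 has {1,2,6,7,9}; box has {1,2,3,4,5,7,9} → only 8 remains.
row 9, column 6 = 2: row 9 has {3,4,5,6,7,8,9}; col 6 has {1,4,7}; box has {3,4,5} → only 2 remains.
row 1, column 7 = 5: row 1 has {1,2,4,7}; col 7 has {1,2,6,7,8,9}; box has {1,2,3,7} → only 5 remains.
row 2, column 8 = 8: row 2 has {1,6,7}; col 8 has {1,2,3,4,5,7}; box has {1,2,3,5,7}; anti-diagonal has {1,2,3,4,7,9} → only 8 remains.
row 4, column 2 = 5: row 4 has {4}; col 2 has {1,2,3,4,6,7,8,9}; box has {3,4,6,8,9} → only 5 remains.
row 4, column 6 = 6: row 4 has {4,5}; col 6 has {1,2,4,7}; box has {1,3,4,7,9}; anti-diagonal has {1,2,3,4,7,8,9} → only 6 remains.
row 4, column 7 = 3: row 4 has {4,5,6}; col 7 has {1,2,5,6,7,8,9}; box has {1,2,6,7} → only 3 remains.
row 4, column 8 = 9: row 4 has {3,4,5,6}; col 8 has {1,2,3,4,5,7,8}; box has {1,2,3,6,7} → only 9 remains.
row 4, column 9 = 8: row 4 has {3,4,5,6,9}; col 9 has {1,2,3,7}; box has {1,2,3,6,7,9} → only 8 remains.
row 5, column 6 = 5: row 5 has {1,2,3,4,6,7,8,9}; col 6 has {1,2,4,6,7}; box has {1,3,4,6,7,9} → only 5 remains.
row 6, column 3 = 2: row 6 has {1,3,6,7,9}; col 3 has {1,4,6,8}; box has {3,4,5,6,8,9} → only 2 remains.
row 6, column 5 = 8: row 6 has {1,2,3,6,7,9}; col 5 has {3,5,7,9}; box has {1,3,4,5,6,7,9} → only 8 remains.
row 6, column 7 = 4: row 6 has {1,2,3,6,7,8,9}; col 7 has {1,2,3,5,6,7,8,9}; box has {1,2,3,6,7,8,9} → only 4 remains.
row 6, column 9 = 5: row 6 has {1,2,3,4,6,7,8,9}; col 9 has {1,2,3,7,8}; box has {1,2,3,4,6,7,8,9} → only 5 remains.
row 7, column 3 = 5: row 7 has {1,2,3,4}; col 3 has {1,2,4,6,8}; box has {1,2,3,4,6,7,8}; anti-diagonal has {1,2,3,4,6,7,8,9} → only 5 remains.
row 7, column 9 = 6: row 7 has {1,2,3,4,5}; col 9 has {1,2,3,5,7,8}; box has {1,2,3,4,5,7,8,9} → only 6 remains.
row 8, column 5 = 6: row 8 has {1,2,3,4,5,7,8}; col 5 has {3,5,7,8,9}; box has {2,3,4,5} → only 6 remains.
row 9, column 5 = 1: row 9 has {2,3,4,5,6,7,8,9}; col 5 has {3,5,6,7,8,9}; box has {2,3,4,5,6} → only 1 remains.
row 1, column 8 = 6: row 1 has {1,2,4,5,7}; col 8 has {1,2,3,4,5,7,8,9}; box has {1,2,3,5,7,8} → only 6 remains.
row 3, column 6 = 9: row 3 has {1,2,3,5,7,8}; col 6 has {1,2,4,5,6,7}; box has {1,5,7} → only 9 remains.
row 3, column 9 = 4: row 3 has {1,2,3,5,7,8,9}; col 9 has {1,2,3,5,6,7,8}; box has {1,2,3,5,6,7,8} → only 4 remains.
row 4, column 1 = 1: row 4 has {3,4,5,6,8,9}; col 1 has {2,3,4,6,7,8}; box has {2,3,4,5,6,8,9} → only 1 remains.
row 4, column 3 = 7: row 4 has {1,3,4,5,6,8,9}; col 3 has {1,2,4,5,6,8}; box has {1,2,3,4,5,6,8,9} → only 7 remains.
row 4, column 5 = 2: row 4 has {1,3,4,5,6,7,8,9}; col 5 has {1,3,5,6,7,8,9}; box has {1,3,4,5,6,7,8,9} → only 2 remains.
row 7, column 1 = 9: row 7 has {1,2,3,4,5,6}; col 1 has {1,2,3,4,6,7,8}; box has {1,2,3,4,5,6,7,8} → only 9 remains.
row 7, column 6 = 8: row 7 has {1,2,3,4,5,6,9}; col 6 has {1,2,4,5,6,7,9}; box has {1,2,3,4,5,6} → only 8 remains.
row 8, column 4 = 9: row 8 has {1,2,3,4,5,6,7,8}; col 4 has {1,3,4,5}; box has {1,2,3,4,5,6,8} → only 9 remains.
row 1, column 4 = 8: row 1 has {1,2,4,5,6,7}; col 4 has {1,3,4,5,9}; box has {1,5,7,9} → only 8 remains.
row 1, column 6 = 3: row 1 has {1,2,4,5,6,7,8}; col 6 has {1,2,4,5,6,7,8,9}; box has {1,5,7,8,9} → only 3 remains.
row 2, column 1 = 5: row 2 has {1,6,7,8}; col 1 has {1,2,3,4,6,7,8,9}; box has {1,2,4,6,7,8} → only 5 remains.
row 2, column 4 = 2: row 2 has {1,5,6,7,8}; col 4 has {1,3,4,5,8,9}; box has {1,3,5,7,8,9} → only 2 remains.
row 2, column 5 = 4: row 2 has {1,2,5,6,7,8}; col 5 has {1,2,3,5,6,7,8,9}; box has {1,2,3,5,7,8,9} → only 4 remains.
row 2, column 9 = 9: row 2 has {1,2,4,5,6,7,8}; col 9 has {1,2,3,4,5,6,7,8}; box has {1,2,3,4,5,6,7,8} → only 9 remains.
row 3, column 4 = 6: row 3 has {1,2,3,4,5,7,8,9}; col 4 has {1,2,3,4,5,8,9}; box has {1,2,3,4,5,7,8,9} → only 6 remains.
row 7, column 4 = 7: row 7 has {1,2,3,4,5,6,8,9}; col 4 has {1,2,3,4,5,6,8,9}; box has {1,2,3,4,5,6,8,9} → only 7 remains.
row 1, column 3 = 9: row 1 has {1,2,3,4,5,6,7,8}; col 3 has {1,2,4,5,6,7,8}; box has {1,2,4,5,6,7,8} → only 9 remains.

9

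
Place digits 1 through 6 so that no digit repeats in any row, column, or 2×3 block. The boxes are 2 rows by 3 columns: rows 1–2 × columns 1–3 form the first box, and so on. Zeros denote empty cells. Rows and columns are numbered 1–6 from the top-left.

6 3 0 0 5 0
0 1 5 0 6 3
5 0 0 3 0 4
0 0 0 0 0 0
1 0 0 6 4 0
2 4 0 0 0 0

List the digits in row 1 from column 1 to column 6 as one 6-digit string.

row 2, column 1 = 4: row 2 has {1,3,5,6}; col 1 has {1,2,5,6}; box has {1,3,5,6} → only 4 remains.
row 2, column 4 = 2: row 2 has {1,3,4,5,6}; col 4 has {3,6}; box has {3,5,6} → only 2 remains.
row 4, column 1 = 3: row 4 has {}; col 1 has {1,2,4,5,6}; box has {5} → only 3 remains.
row 5, column 2 = 5: row 5 has {1,4,6}; col 2 has {1,3,4}; box has {1,2,4} → only 5 remains.
row 5, column 3 = 3: row 5 has {1,4,5,6}; col 3 has {5}; box has {1,2,4,5} → only 3 remains.
row 5, column 6 = 2: row 5 has {1,3,4,5,6}; col 6 has {3,4}; box has {4,6} → only 2 remains.
row 6, column 3 = 6: row 6 has {2,4}; col 3 has {3,5}; box has {1,2,3,4,5} → only 6 remains.
row 1, column 3 = 2: row 1 has {3,5,6}; col 3 has {3,5,6}; box has {1,3,4,5,6} → only 2 remains.
row 1, column 6 = 1: row 1 has {2,3,5,6}; col 6 has {2,3,4}; box has {2,3,5,6} → only 1 remains.
row 3, column 3 = 1: row 3 has {3,4,5}; col 3 has {2,3,5,6}; box has {3,5} → only 1 remains.
row 3, column 5 = 2: row 3 has {1,3,4,5}; col 5 has {4,5,6}; box has {3,4} → only 2 remains.
row 4, column 3 = 4: row 4 has {3}; col 3 has {1,2,3,5,6}; box has {1,3,5} → only 4 remains.
row 4, column 5 = 1: row 4 has {3,4}; col 5 has {2,4,5,6}; box has {2,3,4} → only 1 remains.
row 6, column 5 = 3: row 6 has {2,4,6}; col 5 has {1,2,4,5,6}; box has {2,4,6} → only 3 remains.
row 6, column 6 = 5: row 6 has {2,3,4,6}; col 6 has {1,2,3,4}; box has {2,3,4,6} → only 5 remains.
row 1, column 4 = 4: row 1 has {1,2,3,5,6}; col 4 has {2,3,6}; box has {1,2,3,5,6} → only 4 remains.

632451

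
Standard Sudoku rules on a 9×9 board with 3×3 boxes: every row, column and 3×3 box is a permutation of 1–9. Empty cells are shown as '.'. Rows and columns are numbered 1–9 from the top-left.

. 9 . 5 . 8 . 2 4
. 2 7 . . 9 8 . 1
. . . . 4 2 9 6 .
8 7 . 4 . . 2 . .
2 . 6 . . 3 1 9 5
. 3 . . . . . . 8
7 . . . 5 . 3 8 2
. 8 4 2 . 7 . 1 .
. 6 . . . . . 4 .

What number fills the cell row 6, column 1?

row 1, column 7 = 7 (sole candidate).
row 3, column 9 = 3 (sole candidate).
row 4, column 8 = 3 (sole candidate).
row 4, column 9 = 6 (sole candidate).
row 5, column 2 = 4 (sole candidate).
row 6, column 7 = 4 (sole candidate).
row 6, column 8 = 7 (sole candidate).
row 7, column 2 = 1 (sole candidate).
row 7, column 3 = 9 (sole candidate).
row 7, column 4 = 6 (sole candidate).
row 7, column 6 = 4 (sole candidate).
row 8, column 9 = 9 (sole candidate).
row 9, column 6 = 1 (sole candidate).
row 9, column 7 = 5 (sole candidate).
row 9, column 9 = 7 (sole candidate).
row 2, column 4 = 3 (sole candidate).
row 2, column 5 = 6 (sole candidate).
row 2, column 8 = 5 (sole candidate).
row 3, column 2 = 5 (sole candidate).
row 4, column 6 = 5 (sole candidate).
row 6, column 6 = 6 (sole candidate).
row 8, column 5 = 3 (sole candidate).
row 8, column 7 = 6 (sole candidate).
row 9, column 1 = 3 (sole candidate).
row 9, column 3 = 2 (sole candidate).
row 1, column 5 = 1 (sole candidate).
row 2, column 1 = 4 (sole candidate).
row 3, column 1 = 1 (sole candidate).
row 3, column 3 = 8 (sole candidate).
row 3, column 4 = 7 (sole candidate).
row 4, column 3 = 1 (sole candidate).
row 4, column 5 = 9 (sole candidate).
row 5, column 4 = 8 (sole candidate).
row 5, column 5 = 7 (sole candidate).
row 6, column 3 = 5 (sole candidate).
row 6, column 4 = 1 (sole candidate).
row 6, column 5 = 2 (sole candidate).
row 8, column 1 = 5 (sole candidate).
row 9, column 4 = 9 (sole candidate).
row 9, column 5 = 8 (sole candidate).
row 1, column 1 = 6 (sole candidate).
row 1, column 3 = 3 (sole candidate).
row 6, column 1 = 9: row 6 has {1,2,3,4,5,6,7,8}; col 1 has {1,2,3,4,5,6,7,8}; box has {1,2,3,4,5,6,7,8} → only 9 remains.

9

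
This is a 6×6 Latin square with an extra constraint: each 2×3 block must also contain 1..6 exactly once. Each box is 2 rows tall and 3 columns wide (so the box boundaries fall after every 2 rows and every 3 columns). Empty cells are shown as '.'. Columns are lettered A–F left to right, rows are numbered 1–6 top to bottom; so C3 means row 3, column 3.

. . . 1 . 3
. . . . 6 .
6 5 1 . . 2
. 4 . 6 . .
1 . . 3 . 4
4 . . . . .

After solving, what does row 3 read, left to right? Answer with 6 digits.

651432

F2 = 5: row 2 has {6}; col 6 has {2,3,4}; box has {1,3,6} → only 5 remains.
D3 = 4: row 3 has {1,2,5,6}; col 4 has {1,3,6}; box has {2,6} → only 4 remains.
E3 = 3: row 3 has {1,2,4,5,6}; col 5 has {6}; box has {2,4,6} → only 3 remains.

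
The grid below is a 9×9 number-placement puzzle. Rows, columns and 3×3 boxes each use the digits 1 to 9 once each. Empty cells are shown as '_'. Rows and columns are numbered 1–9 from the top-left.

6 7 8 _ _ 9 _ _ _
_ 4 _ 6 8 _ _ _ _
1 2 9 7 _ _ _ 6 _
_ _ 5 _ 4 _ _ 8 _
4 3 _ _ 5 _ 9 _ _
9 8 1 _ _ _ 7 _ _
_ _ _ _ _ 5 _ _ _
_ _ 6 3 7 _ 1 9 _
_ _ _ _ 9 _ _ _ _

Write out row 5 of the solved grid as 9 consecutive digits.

row 2, column 3 = 3 (sole candidate).
row 3, column 5 = 3 (sole candidate).
row 3, column 6 = 4 (sole candidate).
row 4, column 2 = 6 (sole candidate).
row 6, column 4 = 2 (sole candidate).
row 6, column 5 = 6 (sole candidate).
row 6, column 6 = 3 (sole candidate).
row 8, column 2 = 5 (sole candidate).
row 9, column 2 = 1 (sole candidate).
row 2, column 1 = 5 (sole candidate).
row 2, column 7 = 2 (sole candidate).
row 4, column 7 = 3 (sole candidate).
row 7, column 2 = 9 (sole candidate).
row 2, column 6 = 1 (sole candidate).
row 2, column 8 = 7 (sole candidate).
row 2, column 9 = 9 (sole candidate).
row 4, column 6 = 7 (sole candidate).
row 5, column 6 = 8: row 5 has {3,4,5,9}; col 6 has {1,3,4,5,7,9}; box has {2,3,4,5,6,7} → only 8 remains.
row 8, column 6 = 2 (sole candidate).
row 9, column 6 = 6 (sole candidate).
row 1, column 4 = 5 (sole candidate).
row 1, column 5 = 2 (sole candidate).
row 1, column 7 = 4 (sole candidate).
row 4, column 1 = 2 (sole candidate).
row 4, column 9 = 1 (sole candidate).
row 5, column 3 = 7: row 5 has {3,4,5,8,9}; col 3 has {1,3,5,6,8,9}; box has {1,2,3,4,5,6,8,9} → only 7 remains.
row 5, column 4 = 1: row 5 has {3,4,5,7,8,9}; col 4 has {2,3,5,6,7}; box has {2,3,4,5,6,7,8} → only 1 remains.
row 5, column 8 = 2: row 5 has {1,3,4,5,7,8,9}; col 8 has {6,7,8,9}; box has {1,3,7,8,9} → only 2 remains.
row 5, column 9 = 6: row 5 has {1,2,3,4,5,7,8,9}; col 9 has {1,9}; box has {1,2,3,7,8,9} → only 6 remains.

437158926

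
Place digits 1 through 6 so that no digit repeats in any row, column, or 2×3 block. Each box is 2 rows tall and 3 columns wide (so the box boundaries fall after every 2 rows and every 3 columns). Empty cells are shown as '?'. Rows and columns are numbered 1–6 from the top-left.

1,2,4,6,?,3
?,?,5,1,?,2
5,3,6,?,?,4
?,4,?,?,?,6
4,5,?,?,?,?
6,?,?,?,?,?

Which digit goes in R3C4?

R1C5 = 5 (sole candidate).
R2C1 = 3 (sole candidate).
R2C2 = 6 (sole candidate).
R2C5 = 4 (sole candidate).
R3C4 = 2: row 3 has {3,4,5,6}; col 4 has {1,6}; box has {4,6} → only 2 remains.

2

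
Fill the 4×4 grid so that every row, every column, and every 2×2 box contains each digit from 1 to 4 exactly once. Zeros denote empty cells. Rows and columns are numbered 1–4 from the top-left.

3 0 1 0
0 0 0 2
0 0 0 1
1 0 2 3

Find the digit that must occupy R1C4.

R1C4 = 4: row 1 has {1,3}; col 4 has {1,2,3}; box has {1,2} → only 4 remains.

4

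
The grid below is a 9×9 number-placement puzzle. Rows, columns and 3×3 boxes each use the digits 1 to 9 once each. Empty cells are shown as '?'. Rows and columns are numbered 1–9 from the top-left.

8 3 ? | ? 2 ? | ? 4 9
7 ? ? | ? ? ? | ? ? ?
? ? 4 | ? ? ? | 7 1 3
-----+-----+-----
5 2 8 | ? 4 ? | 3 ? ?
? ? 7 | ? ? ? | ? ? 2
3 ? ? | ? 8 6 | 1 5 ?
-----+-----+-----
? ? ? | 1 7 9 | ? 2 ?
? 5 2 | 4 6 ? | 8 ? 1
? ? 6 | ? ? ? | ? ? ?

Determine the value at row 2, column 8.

6

row 6, column 3 = 9 (sole candidate).
row 7, column 1 = 4 (sole candidate).
row 7, column 2 = 8 (sole candidate).
row 7, column 3 = 3 (sole candidate).
row 8, column 1 = 9 (sole candidate).
row 8, column 6 = 3 (sole candidate).
row 8, column 8 = 7 (sole candidate).
row 9, column 1 = 1 (sole candidate).
row 9, column 2 = 7 (sole candidate).
row 9, column 5 = 5 (sole candidate).
row 9, column 9 = 4 (sole candidate).
row 3, column 5 = 9 (sole candidate).
row 5, column 1 = 6 (sole candidate).
row 6, column 2 = 4 (sole candidate).
row 6, column 9 = 7 (sole candidate).
row 9, column 7 = 9 (sole candidate).
row 9, column 8 = 3 (sole candidate).
row 3, column 1 = 2 (sole candidate).
row 3, column 2 = 6 (sole candidate).
row 4, column 9 = 6 (sole candidate).
row 5, column 2 = 1 (sole candidate).
row 5, column 5 = 3 (sole candidate).
row 5, column 6 = 5 (sole candidate).
row 5, column 7 = 4 (sole candidate).
row 6, column 4 = 2 (sole candidate).
row 7, column 9 = 5 (sole candidate).
row 9, column 4 = 8 (sole candidate).
row 9, column 6 = 2 (sole candidate).
row 2, column 2 = 9 (sole candidate).
row 2, column 5 = 1 (sole candidate).
row 2, column 9 = 8 (sole candidate).
row 3, column 4 = 5 (sole candidate).
row 3, column 6 = 8 (sole candidate).
row 4, column 8 = 9 (sole candidate).
row 5, column 4 = 9 (sole candidate).
row 5, column 8 = 8 (sole candidate).
row 7, column 7 = 6 (sole candidate).
row 1, column 6 = 7 (sole candidate).
row 1, column 7 = 5 (sole candidate).
row 2, column 3 = 5 (sole candidate).
row 2, column 6 = 4 (sole candidate).
row 2, column 7 = 2 (sole candidate).
row 2, column 8 = 6: row 2 has {1,2,4,5,7,8,9}; col 8 has {1,2,3,4,5,7,8,9}; box has {1,2,3,4,5,7,8,9} → only 6 remains.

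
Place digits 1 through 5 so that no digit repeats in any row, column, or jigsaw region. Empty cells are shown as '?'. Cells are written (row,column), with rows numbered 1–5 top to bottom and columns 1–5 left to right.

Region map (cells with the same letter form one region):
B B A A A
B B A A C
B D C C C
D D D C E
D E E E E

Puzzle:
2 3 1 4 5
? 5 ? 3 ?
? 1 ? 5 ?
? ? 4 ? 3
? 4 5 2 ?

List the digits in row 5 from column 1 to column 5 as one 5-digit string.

(2,3) = 2 (sole candidate).
(3,1) = 4 (sole candidate).
(3,3) = 3 (sole candidate).
(3,5) = 2 (sole candidate).
(4,1) = 5 (sole candidate).
(4,2) = 2 (sole candidate).
(4,4) = 1 (sole candidate).
(5,1) = 3: row 5 has {2,4,5}; col 1 has {2,4,5}; region has {1,2,4,5} → only 3 remains.
(5,5) = 1: row 5 has {2,3,4,5}; col 5 has {2,3,5}; region has {2,3,4,5} → only 1 remains.

34521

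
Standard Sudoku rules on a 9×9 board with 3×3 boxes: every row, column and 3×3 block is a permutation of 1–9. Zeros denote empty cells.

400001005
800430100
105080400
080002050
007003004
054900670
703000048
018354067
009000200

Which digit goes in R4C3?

1

R6C5 = 1 (sole candidate).
R6C6 = 8 (sole candidate).
R8C1 = 2 (sole candidate).
R8C7 = 9 (sole candidate).
R4C7 = 3 (sole candidate).
R5C5 = 6 (sole candidate).
R5C7 = 8 (sole candidate).
R6C1 = 3 (sole candidate).
R6C9 = 2 (sole candidate).
R7C2 = 6 (sole candidate).
R7C6 = 9 (sole candidate).
R7C7 = 5 (sole candidate).
R9C1 = 5 (sole candidate).
R9C2 = 4 (sole candidate).
R9C5 = 7 (sole candidate).
R9C6 = 6 (sole candidate).
R1C7 = 7 (sole candidate).
R3C6 = 7 (sole candidate).
R4C4 = 7 (sole candidate).
R4C5 = 4 (sole candidate).
R5C1 = 9 (sole candidate).
R5C2 = 2 (sole candidate).
R5C4 = 5 (sole candidate).
R5C8 = 1 (sole candidate).
R7C5 = 2 (sole candidate).
R9C8 = 3 (sole candidate).
R9C9 = 1 (sole candidate).
R1C5 = 9 (sole candidate).
R2C6 = 5 (sole candidate).
R4C1 = 6 (sole candidate).
R4C3 = 1: row 4 has {2,3,4,5,6,7,8}; col 3 has {3,4,5,7,8,9}; box has {2,3,4,5,6,7,8,9} → only 1 remains.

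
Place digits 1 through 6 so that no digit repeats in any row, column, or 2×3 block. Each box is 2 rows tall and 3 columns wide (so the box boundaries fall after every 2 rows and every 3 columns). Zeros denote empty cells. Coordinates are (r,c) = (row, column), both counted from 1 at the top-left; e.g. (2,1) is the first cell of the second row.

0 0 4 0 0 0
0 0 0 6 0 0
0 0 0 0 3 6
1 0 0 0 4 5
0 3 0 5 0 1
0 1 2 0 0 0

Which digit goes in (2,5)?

5

(3,3) = 5 (sole candidate).
(4,4) = 2 (sole candidate).
(5,3) = 6 (sole candidate).
(5,5) = 2 (sole candidate).
(6,5) = 6 (sole candidate).
(3,4) = 1 (sole candidate).
(4,2) = 6 (sole candidate).
(4,3) = 3 (sole candidate).
(5,1) = 4 (sole candidate).
(6,1) = 5 (sole candidate).
(1,4) = 3 (sole candidate).
(1,6) = 2 (sole candidate).
(2,3) = 1 (sole candidate).
(2,5) = 5: row 2 has {1,6}; col 5 has {2,3,4,6}; box has {2,3,6} → only 5 remains.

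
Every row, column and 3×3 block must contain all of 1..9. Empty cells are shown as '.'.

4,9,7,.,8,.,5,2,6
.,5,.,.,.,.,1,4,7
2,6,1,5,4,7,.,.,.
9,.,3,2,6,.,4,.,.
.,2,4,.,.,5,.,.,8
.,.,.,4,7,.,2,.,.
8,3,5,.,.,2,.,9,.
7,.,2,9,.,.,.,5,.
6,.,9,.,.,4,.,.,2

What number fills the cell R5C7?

R2C1 = 3: row 2 has {1,4,5,7}; col 1 has {2,4,6,7,8,9}; box has {1,2,4,5,6,7,9} → only 3 remains.
R2C3 = 8: row 2 has {1,3,4,5,7}; col 3 has {1,2,3,4,5,7,9}; box has {1,2,3,4,5,6,7,9} → only 8 remains.
R2C4 = 6: row 2 has {1,3,4,5,7,8}; col 4 has {2,4,5,9}; box has {4,5,7,8} → only 6 remains.
R2C6 = 9: row 2 has {1,3,4,5,6,7,8}; col 6 has {2,4,5,7}; box has {4,5,6,7,8} → only 9 remains.
R5C1 = 1: row 5 has {2,4,5,8}; col 1 has {2,3,4,6,7,8,9}; box has {2,3,4,9} → only 1 remains.
R5C4 = 3: row 5 has {1,2,4,5,8}; col 4 has {2,4,5,6,9}; box has {2,4,5,6,7} → only 3 remains.
R5C5 = 9: row 5 has {1,2,3,4,5,8}; col 5 has {4,6,7,8}; box has {2,3,4,5,6,7} → only 9 remains.
R6C1 = 5: row 6 has {2,4,7}; col 1 has {1,2,3,4,6,7,8,9}; box has {1,2,3,4,9} → only 5 remains.
R6C2 = 8: row 6 has {2,4,5,7}; col 2 has {2,3,5,6,9}; box has {1,2,3,4,5,9} → only 8 remains.
R6C3 = 6: row 6 has {2,4,5,7,8}; col 3 has {1,2,3,4,5,7,8,9}; box has {1,2,3,4,5,8,9} → only 6 remains.
R6C6 = 1: row 6 has {2,4,5,6,7,8}; col 6 has {2,4,5,7,9}; box has {2,3,4,5,6,7,9} → only 1 remains.
R6C8 = 3: row 6 has {1,2,4,5,6,7,8}; col 8 has {2,4,5,9}; box has {2,4,8} → only 3 remains.
R6C9 = 9: row 6 has {1,2,3,4,5,6,7,8}; col 9 has {2,6,7,8}; box has {2,3,4,8} → only 9 remains.
R7C5 = 1: row 7 has {2,3,5,8,9}; col 5 has {4,6,7,8,9}; box has {2,4,9} → only 1 remains.
R7C9 = 4: row 7 has {1,2,3,5,8,9}; col 9 has {2,6,7,8,9}; box has {2,5,9} → only 4 remains.
R8C5 = 3: row 8 has {2,5,7,9}; col 5 has {1,4,6,7,8,9}; box has {1,2,4,9} → only 3 remains.
R8C9 = 1: row 8 has {2,3,5,7,9}; col 9 has {2,4,6,7,8,9}; box has {2,4,5,9} → only 1 remains.
R9C2 = 1: row 9 has {2,4,6,9}; col 2 has {2,3,5,6,8,9}; box has {2,3,5,6,7,8,9} → only 1 remains.
R9C5 = 5: row 9 has {1,2,4,6,9}; col 5 has {1,3,4,6,7,8,9}; box has {1,2,3,4,9} → only 5 remains.
R1C4 = 1: row 1 has {2,4,5,6,7,8,9}; col 4 has {2,3,4,5,6,9}; box has {4,5,6,7,8,9} → only 1 remains.
R1C6 = 3: row 1 has {1,2,4,5,6,7,8,9}; col 6 has {1,2,4,5,7,9}; box has {1,4,5,6,7,8,9} → only 3 remains.
R2C5 = 2: row 2 has {1,3,4,5,6,7,8,9}; col 5 has {1,3,4,5,6,7,8,9}; box has {1,3,4,5,6,7,8,9} → only 2 remains.
R3C8 = 8: row 3 has {1,2,4,5,6,7}; col 8 has {2,3,4,5,9}; box has {1,2,4,5,6,7} → only 8 remains.
R3C9 = 3: row 3 has {1,2,4,5,6,7,8}; col 9 has {1,2,4,6,7,8,9}; box has {1,2,4,5,6,7,8} → only 3 remains.
R4C2 = 7: row 4 has {2,3,4,6,9}; col 2 has {1,2,3,5,6,8,9}; box has {1,2,3,4,5,6,8,9} → only 7 remains.
R4C6 = 8: row 4 has {2,3,4,6,7,9}; col 6 has {1,2,3,4,5,7,9}; box has {1,2,3,4,5,6,7,9} → only 8 remains.
R4C8 = 1: row 4 has {2,3,4,6,7,8,9}; col 8 has {2,3,4,5,8,9}; box has {2,3,4,8,9} → only 1 remains.
R4C9 = 5: row 4 has {1,2,3,4,6,7,8,9}; col 9 has {1,2,3,4,6,7,8,9}; box has {1,2,3,4,8,9} → only 5 remains.
R7C4 = 7: row 7 has {1,2,3,4,5,8,9}; col 4 has {1,2,3,4,5,6,9}; box has {1,2,3,4,5,9} → only 7 remains.
R7C7 = 6: row 7 has {1,2,3,4,5,7,8,9}; col 7 has {1,2,4,5}; box has {1,2,4,5,9} → only 6 remains.
R8C2 = 4: row 8 has {1,2,3,5,7,9}; col 2 has {1,2,3,5,6,7,8,9}; box has {1,2,3,5,6,7,8,9} → only 4 remains.
R8C6 = 6: row 8 has {1,2,3,4,5,7,9}; col 6 has {1,2,3,4,5,7,8,9}; box has {1,2,3,4,5,7,9} → only 6 remains.
R8C7 = 8: row 8 has {1,2,3,4,5,6,7,9}; col 7 has {1,2,4,5,6}; box has {1,2,4,5,6,9} → only 8 remains.
R9C4 = 8: row 9 has {1,2,4,5,6,9}; col 4 has {1,2,3,4,5,6,7,9}; box has {1,2,3,4,5,6,7,9} → only 8 remains.
R9C8 = 7: row 9 has {1,2,4,5,6,8,9}; col 8 has {1,2,3,4,5,8,9}; box has {1,2,4,5,6,8,9} → only 7 remains.
R3C7 = 9: row 3 has {1,2,3,4,5,6,7,8}; col 7 has {1,2,4,5,6,8}; box has {1,2,3,4,5,6,7,8} → only 9 remains.
R5C7 = 7: row 5 has {1,2,3,4,5,8,9}; col 7 has {1,2,4,5,6,8,9}; box has {1,2,3,4,5,8,9} → only 7 remains.

7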